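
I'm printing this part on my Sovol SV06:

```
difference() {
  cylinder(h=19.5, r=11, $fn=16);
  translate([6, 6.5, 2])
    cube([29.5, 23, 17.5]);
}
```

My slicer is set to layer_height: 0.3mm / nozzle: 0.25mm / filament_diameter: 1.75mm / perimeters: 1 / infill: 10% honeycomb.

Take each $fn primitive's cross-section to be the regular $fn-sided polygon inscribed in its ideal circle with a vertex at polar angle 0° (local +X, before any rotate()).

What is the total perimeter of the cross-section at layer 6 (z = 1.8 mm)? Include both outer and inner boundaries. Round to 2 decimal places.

At z = 1.8 mm: the cylinder: section is a regular 16-gon, circumradius r=11 (perimeter = 2·16·11.000·sin(180°/16) = 68.67 mm); the cube at (6, 6.5) is not intersected at this z (z outside [2, 19.5]); Subtracting the remaining from the first: none of the subtracted shapes is present at this height, so the r=11 cylinder is unchanged — boundary = 68.67 mm. Overall, the cross-section is a single solid region. Total boundary length (outer) = 68.67 mm.

68.67 mm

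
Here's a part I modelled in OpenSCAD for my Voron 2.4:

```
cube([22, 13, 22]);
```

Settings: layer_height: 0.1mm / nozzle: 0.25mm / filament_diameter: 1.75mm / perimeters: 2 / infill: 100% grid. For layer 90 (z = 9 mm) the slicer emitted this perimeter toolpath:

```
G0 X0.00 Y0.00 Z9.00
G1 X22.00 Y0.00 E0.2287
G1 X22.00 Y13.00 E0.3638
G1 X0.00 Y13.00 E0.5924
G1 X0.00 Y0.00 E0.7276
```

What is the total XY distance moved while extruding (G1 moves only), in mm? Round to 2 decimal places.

70.00 mm

Sum the Euclidean lengths of each G1 segment: total = 70.00 mm.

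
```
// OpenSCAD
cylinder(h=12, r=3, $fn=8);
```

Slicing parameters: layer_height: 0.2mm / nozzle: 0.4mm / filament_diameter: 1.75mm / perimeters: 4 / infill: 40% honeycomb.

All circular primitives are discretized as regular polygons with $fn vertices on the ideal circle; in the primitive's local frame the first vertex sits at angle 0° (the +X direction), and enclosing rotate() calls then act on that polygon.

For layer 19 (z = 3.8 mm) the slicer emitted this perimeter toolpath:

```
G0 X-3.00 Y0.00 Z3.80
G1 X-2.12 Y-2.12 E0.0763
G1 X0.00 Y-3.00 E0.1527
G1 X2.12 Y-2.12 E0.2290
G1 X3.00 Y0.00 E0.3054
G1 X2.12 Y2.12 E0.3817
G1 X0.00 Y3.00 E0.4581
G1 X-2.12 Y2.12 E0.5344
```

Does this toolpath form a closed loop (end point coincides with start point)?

Start point (G0): (-3.00, 0.00). End point (last G1): the path does not return to the start — open.

no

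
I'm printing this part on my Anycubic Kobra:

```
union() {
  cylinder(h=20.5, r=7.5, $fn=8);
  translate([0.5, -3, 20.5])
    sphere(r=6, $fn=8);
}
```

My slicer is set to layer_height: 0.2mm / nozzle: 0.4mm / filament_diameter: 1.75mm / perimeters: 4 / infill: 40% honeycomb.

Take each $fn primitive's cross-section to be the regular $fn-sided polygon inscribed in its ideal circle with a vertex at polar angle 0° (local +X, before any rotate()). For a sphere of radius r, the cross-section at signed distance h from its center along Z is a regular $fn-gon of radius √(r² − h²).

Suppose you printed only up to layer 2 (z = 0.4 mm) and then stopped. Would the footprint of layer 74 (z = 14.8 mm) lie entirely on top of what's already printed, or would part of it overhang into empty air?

Compare the two slices. At z = 0.4: the r=7.5 cylinder contributes a regular 8-gon of circumradius 7.5 (area = (8/2)·7.500²·sin(360°/8) = 159.10 mm²); the sphere at (0.5, -3) is absent (|z−center|=20.100 > r=6); Merging all regions: only the r=7.5 cylinder is present, so the union is just that shape — area = 159.10 mm². At z = 14.8: the r=7.5 cylinder gives a regular 8-gon of circumradius 7.5 (constant along its height) (area = (8/2)·7.500²·sin(360°/8) = 159.10 mm²); the sphere at (0.5, -3): section is a regular 8-gon, circumradius = √(r²−h²) = √(6²−5.7²) = 1.873 (area = (8/2)·1.873²·sin(360°/8) = 9.93 mm²); Combining (union): the r=6 sphere at (0.5, -3) lies entirely inside the r=7.5 cylinder, so the union is just the r=7.5 cylinder — area = 159.10 mm². Checking containment: the cross-section at z = 14.8 is a subset of the cross-section at z = 0.4.

entirely on top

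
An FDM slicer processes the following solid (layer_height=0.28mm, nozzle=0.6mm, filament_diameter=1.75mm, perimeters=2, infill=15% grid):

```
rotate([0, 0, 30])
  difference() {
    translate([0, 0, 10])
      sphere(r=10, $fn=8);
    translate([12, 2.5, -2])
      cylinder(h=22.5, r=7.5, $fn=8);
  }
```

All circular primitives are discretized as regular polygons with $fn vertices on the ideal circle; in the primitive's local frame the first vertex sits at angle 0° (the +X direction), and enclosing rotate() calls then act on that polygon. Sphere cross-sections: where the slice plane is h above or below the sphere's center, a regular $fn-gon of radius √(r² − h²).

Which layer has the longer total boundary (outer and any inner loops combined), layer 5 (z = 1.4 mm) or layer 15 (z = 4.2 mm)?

Layer 5 (z = 1.4): the r=10 sphere slices to a regular 8-gon of circumradius 5.103 (√(r²−h²) with h=8.6 from center) (perimeter = 2·8·5.103·sin(180°/8) = 31.24 mm); the cylinder at (12, 2.5): section is a regular 8-gon, circumradius r=7.5 (perimeter = 2·8·7.500·sin(180°/8) = 45.92 mm); Subtracting the remaining from the first: starting from the r=10 sphere, the r=7.5 cylinder at (12, 2.5) misses the remaining region (no effect) — boundary = 31.24 mm; (rotated 30° about Z; rotation is an isometry so areas/perimeters/island counts are preserved). So its perimeter = 31.24 mm. Layer 15 (z = 4.2): the sphere: section is a regular 8-gon, circumradius = √(r²−h²) = √(10²−5.8²) = 8.146 (perimeter = 2·8·8.146·sin(180°/8) = 49.88 mm); the r=7.5 cylinder at (12, 2.5) contributes a regular 8-gon of circumradius 7.5 (perimeter = 2·8·7.500·sin(180°/8) = 45.92 mm); Taking the first minus the rest: starting from the r=10 sphere, the r=7.5 cylinder at (12, 2.5) partially overlaps it — only the 14.72 mm² overlap (of its 159.10 mm²) is removed, clipping the outline — boundary = 50.03 mm; (rotated 30° about Z; rotation is an isometry so areas/perimeters/island counts are preserved). So its perimeter = 50.03 mm. Layer 15 is larger (50.03 vs 31.24 mm).

layer 15 (z = 4.2 mm)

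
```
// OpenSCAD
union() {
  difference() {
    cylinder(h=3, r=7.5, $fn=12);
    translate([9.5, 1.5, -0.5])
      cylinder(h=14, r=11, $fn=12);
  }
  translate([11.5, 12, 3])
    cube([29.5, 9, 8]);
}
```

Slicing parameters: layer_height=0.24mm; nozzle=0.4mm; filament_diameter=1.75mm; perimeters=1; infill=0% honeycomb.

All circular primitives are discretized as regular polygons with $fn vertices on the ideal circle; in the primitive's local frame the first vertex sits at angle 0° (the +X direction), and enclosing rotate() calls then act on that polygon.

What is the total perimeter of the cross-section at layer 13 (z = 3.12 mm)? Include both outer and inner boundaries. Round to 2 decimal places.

At z = 3.12 mm: the cylinder is not intersected at this z (z outside [0, 3]); the cylinder at (9.5, 1.5): section is a regular 12-gon, circumradius r=11 (perimeter = 2·12·11.000·sin(180°/12) = 68.33 mm); After the difference (first − rest): the first operand is absent here, so nothing remains; the cube at (11.5, 12) is present — its section is the full 29.5×9 rectangle (perimeter 77.00 mm); Merging all regions: only the 29.5×9 cube at (11.5, 12) is present, so the union is just that shape — boundary = 77.00 mm. Overall, the cross-section is a single solid region. Total boundary length (outer) = 77.00 mm.

77.00 mm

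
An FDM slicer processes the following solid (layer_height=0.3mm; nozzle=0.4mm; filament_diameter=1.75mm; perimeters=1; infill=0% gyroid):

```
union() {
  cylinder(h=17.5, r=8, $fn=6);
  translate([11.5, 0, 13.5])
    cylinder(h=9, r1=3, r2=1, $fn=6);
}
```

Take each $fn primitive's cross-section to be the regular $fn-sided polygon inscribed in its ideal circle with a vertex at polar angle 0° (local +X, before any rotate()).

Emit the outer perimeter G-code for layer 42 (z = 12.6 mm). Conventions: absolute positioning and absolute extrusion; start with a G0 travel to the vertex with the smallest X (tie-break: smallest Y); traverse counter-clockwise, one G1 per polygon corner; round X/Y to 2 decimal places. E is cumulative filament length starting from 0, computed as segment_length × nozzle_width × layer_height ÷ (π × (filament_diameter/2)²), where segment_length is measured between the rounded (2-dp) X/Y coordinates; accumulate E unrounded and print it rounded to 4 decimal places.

At z = 12.6 mm: the cylinder: section is a regular 6-gon, circumradius r=8; the cone at (11.5, 0) is absent (z outside [13.5, 22.5]); Combining (union): only the r=8 cylinder is present, so the union is just that shape — 1 connected region. The outline is a single polygon with 6 vertices. Extrusion per mm of travel: 0.4 × 0.3 / (π × 0.875²) = 0.049890. Accumulating E over each segment gives final E = 2.3950.

G0 X-8.00 Y0.00 Z12.60
G1 X-4.00 Y-6.93 E0.3992
G1 X4.00 Y-6.93 E0.7983
G1 X8.00 Y0.00 E1.1975
G1 X4.00 Y6.93 E1.5967
G1 X-4.00 Y6.93 E1.9958
G1 X-8.00 Y0.00 E2.3950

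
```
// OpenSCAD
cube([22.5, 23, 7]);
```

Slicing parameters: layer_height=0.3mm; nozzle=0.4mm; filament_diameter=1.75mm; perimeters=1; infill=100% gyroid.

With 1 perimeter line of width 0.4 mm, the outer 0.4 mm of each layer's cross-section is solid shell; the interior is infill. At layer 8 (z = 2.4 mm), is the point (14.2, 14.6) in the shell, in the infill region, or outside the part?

infill

At z = 2.4 mm: the cube is present — its section is the full 22.5×23 rectangle. Overall, the cross-section is a single solid region. The nearest boundary edge runs (22.50, 0.00)→(22.50, 23.00); distance from the point to it = 8.30 mm. The point is inside the cross-section and 8.30 mm from the nearest boundary — more than the 0.4 mm shell width (1 × 0.4), so it's in the infill interior.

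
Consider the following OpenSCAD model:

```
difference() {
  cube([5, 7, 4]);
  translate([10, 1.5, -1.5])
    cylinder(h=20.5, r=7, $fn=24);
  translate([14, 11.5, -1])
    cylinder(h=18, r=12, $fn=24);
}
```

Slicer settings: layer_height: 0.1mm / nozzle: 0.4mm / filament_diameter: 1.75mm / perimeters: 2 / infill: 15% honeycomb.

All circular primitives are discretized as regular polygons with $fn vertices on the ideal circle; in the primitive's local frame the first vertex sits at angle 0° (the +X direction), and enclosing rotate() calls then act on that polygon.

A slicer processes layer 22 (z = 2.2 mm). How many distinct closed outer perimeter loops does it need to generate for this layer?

1

At z = 2.2 mm: the 5×7 cube contributes its full rectangle; the cylinder at (10, 1.5): section is a regular 24-gon, circumradius r=7; the r=12 cylinder at (14, 11.5) contributes a regular 24-gon of circumradius 12; Taking the first minus the rest: starting from the 5×7 cube, the r=7 cylinder at (10, 1.5) partially overlaps it — only the 9.38 mm² overlap (of its 152.19 mm²) is removed, clipping the outline; the r=12 cylinder at (14, 11.5) partially overlaps it — only the 2.42 mm² overlap (of its 447.24 mm²) is removed, clipping the outline — 1 connected region. The result has 1 disconnected region.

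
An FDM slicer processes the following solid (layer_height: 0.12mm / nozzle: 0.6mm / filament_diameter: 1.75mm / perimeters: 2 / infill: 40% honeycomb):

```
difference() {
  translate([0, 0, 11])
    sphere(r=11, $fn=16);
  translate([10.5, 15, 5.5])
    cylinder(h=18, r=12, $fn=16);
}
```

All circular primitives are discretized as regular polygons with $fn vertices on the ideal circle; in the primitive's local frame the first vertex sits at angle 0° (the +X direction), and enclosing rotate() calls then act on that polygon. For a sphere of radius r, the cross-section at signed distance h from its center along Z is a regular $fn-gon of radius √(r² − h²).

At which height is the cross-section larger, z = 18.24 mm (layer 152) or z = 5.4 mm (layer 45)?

Layer 152 (z = 18.24): the r=11 sphere slices to a regular 16-gon of circumradius 8.281 (√(r²−h²) with h=7.24 from center) (area = (16/2)·8.281²·sin(360°/16) = 209.96 mm²); the r=12 cylinder at (10.5, 15) gives a regular 16-gon of circumradius 12 (constant along its height) (area = (16/2)·12.000²·sin(360°/16) = 440.85 mm²); Taking the first minus the rest: starting from the r=11 sphere (209.96 mm²), the r=12 cylinder at (10.5, 15) partially overlaps it — only the 9.17 mm² overlap (of its 440.85 mm²) is removed, clipping the outline — area = 200.79 mm². So its area = 200.79 mm². Layer 45 (z = 5.4): the r=11 sphere contributes a regular 16-gon of circumradius √(11²−5.6²) = 9.468 (area = (16/2)·9.468²·sin(360°/16) = 274.43 mm²); the cylinder at (10.5, 15) is not intersected at this z (z outside [5.5, 23.5]); Subtracting the remaining from the first: none of the subtracted shapes is present at this height, so the r=11 sphere is unchanged — area = 274.43 mm². So its area = 274.43 mm². Layer 45 is larger (274.43 vs 200.79 mm²).

layer 45 (z = 5.4 mm)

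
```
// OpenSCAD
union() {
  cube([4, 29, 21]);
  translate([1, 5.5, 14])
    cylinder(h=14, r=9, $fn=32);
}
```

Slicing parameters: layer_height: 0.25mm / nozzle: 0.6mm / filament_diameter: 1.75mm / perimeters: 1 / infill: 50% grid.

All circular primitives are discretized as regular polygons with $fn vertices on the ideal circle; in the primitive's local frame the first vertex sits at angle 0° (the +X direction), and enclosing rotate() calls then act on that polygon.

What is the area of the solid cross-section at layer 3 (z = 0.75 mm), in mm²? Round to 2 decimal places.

At z = 0.75 mm: the cube (footprint 4×29) is included at this height (area 116.00 mm²); the cylinder at (1, 5.5) is not intersected at this z (z outside [14, 28]); Taking the union: only the 4×29 cube is present, so the union is just that shape — area = 116.00 mm². Overall, the cross-section is a single solid region. Net area = 116.00 mm².

116.00 mm²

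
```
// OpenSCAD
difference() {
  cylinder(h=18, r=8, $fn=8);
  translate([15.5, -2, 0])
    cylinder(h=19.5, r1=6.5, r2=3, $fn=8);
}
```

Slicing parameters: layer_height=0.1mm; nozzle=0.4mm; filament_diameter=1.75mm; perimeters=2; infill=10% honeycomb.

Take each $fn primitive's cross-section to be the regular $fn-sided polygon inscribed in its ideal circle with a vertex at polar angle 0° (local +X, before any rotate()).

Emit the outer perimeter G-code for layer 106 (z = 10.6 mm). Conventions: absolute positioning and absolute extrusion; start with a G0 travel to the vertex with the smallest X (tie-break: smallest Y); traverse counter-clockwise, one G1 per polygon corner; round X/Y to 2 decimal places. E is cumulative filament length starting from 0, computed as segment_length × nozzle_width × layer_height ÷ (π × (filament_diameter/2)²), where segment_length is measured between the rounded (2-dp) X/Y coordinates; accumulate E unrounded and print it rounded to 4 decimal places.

G0 X-8.00 Y0.00 Z10.60
G1 X-5.66 Y-5.66 E0.1019
G1 X0.00 Y-8.00 E0.2037
G1 X5.66 Y-5.66 E0.3056
G1 X8.00 Y0.00 E0.4074
G1 X5.66 Y5.66 E0.5093
G1 X0.00 Y8.00 E0.6111
G1 X-5.66 Y5.66 E0.7130
G1 X-8.00 Y0.00 E0.8148

At z = 10.6 mm: the r=8 cylinder gives a regular 8-gon of circumradius 8 (constant along its height); the cone at (15.5, -2): at t=0.544 of its height the radius interpolates to r₁+(r₂−r₁)t = 4.597, giving a regular 8-gon of that circumradius; Taking the first minus the rest: starting from the r=8 cylinder, the cone at (15.5, -2) misses the remaining region (no effect) — 1 connected region. The outline is a single polygon with 8 vertices. Extrusion per mm of travel: 0.4 × 0.1 / (π × 0.875²) = 0.016630. Accumulating E over each segment gives final E = 0.8148.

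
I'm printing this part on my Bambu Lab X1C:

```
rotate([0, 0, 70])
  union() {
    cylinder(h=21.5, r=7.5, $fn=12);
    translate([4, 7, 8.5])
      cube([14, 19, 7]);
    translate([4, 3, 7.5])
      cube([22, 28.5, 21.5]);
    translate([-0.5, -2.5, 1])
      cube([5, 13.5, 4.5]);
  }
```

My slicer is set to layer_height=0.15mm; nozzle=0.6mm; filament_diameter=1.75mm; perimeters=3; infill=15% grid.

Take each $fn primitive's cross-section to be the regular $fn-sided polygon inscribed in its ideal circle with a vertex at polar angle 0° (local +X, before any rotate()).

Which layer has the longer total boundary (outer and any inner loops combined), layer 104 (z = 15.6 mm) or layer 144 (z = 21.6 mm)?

Layer 104 (z = 15.6): the r=7.5 cylinder contributes a regular 12-gon of circumradius 7.5 (perimeter = 2·12·7.500·sin(180°/12) = 46.59 mm); the cube at (4, 7) is not intersected at this z (z outside [8.5, 15.5]); the cube at (4, 3) is present — its section is the full 22×28.5 rectangle (perimeter 101.00 mm); the cube at (-0.5, -2.5) is absent (z outside [1, 5.5]); Taking the union: the regions partially overlap (shared area 5.06 mm²), so the edge portions inside another operand are dropped and the merged outline is re-measured after clipping — boundary = 137.34 mm; (whole slice rotated 70° about Z — lengths, areas and connectivity unchanged). So its perimeter = 137.34 mm. Layer 144 (z = 21.6): the cylinder is not intersected at this z (z outside [0, 21.5]); the cube at (4, 7) does not reach this height (z outside [8.5, 15.5]); the 22×28.5 cube at (4, 3) contributes its full rectangle (perimeter 101.00 mm); the cube at (-0.5, -2.5) does not reach this height (z outside [1, 5.5]); Taking the union: only the 22×28.5 cube at (4, 3) is present, so the union is just that shape — boundary = 101.00 mm; (rotated 70° about Z; rotation is an isometry so areas/perimeters/island counts are preserved). So its perimeter = 101.00 mm. Layer 104 is larger (137.34 vs 101.00 mm).

layer 104 (z = 15.6 mm)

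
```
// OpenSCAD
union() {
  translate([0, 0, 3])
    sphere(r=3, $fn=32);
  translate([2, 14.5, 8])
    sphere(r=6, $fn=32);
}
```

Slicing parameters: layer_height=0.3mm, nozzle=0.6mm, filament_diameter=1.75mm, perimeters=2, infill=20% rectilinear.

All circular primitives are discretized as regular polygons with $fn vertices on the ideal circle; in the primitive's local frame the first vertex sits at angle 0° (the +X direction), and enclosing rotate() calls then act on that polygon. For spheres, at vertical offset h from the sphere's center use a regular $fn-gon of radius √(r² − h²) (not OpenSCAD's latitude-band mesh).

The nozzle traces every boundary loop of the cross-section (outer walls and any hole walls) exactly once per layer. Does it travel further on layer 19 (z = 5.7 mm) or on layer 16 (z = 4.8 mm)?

layer 16 (z = 4.8 mm)

Layer 19 (z = 5.7): the r=3 sphere contributes a regular 32-gon of circumradius √(3²−2.7²) = 1.308 (perimeter = 2·32·1.308·sin(180°/32) = 8.20 mm); the sphere at (2, 14.5): section is a regular 32-gon, circumradius = √(r²−h²) = √(6²−2.3²) = 5.542 (perimeter = 2·32·5.542·sin(180°/32) = 34.76 mm); Combining (union): the 2 present regions are separate (no shared area or edge), so areas and boundary lengths simply add and each stays a separate island — boundary = 42.97 mm. So its perimeter = 42.97 mm. Layer 16 (z = 4.8): the r=3 sphere contributes a regular 32-gon of circumradius √(3²−1.8²) = 2.400 (perimeter = 2·32·2.400·sin(180°/32) = 15.06 mm); the r=6 sphere at (2, 14.5) contributes a regular 32-gon of circumradius √(6²−3.2²) = 5.075 (perimeter = 2·32·5.075·sin(180°/32) = 31.84 mm); Taking the union: the 2 present regions are separate (no shared area or edge), so areas and boundary lengths simply add and each stays a separate island — boundary = 46.89 mm. So its perimeter = 46.89 mm. Layer 16 is larger (46.89 vs 42.97 mm).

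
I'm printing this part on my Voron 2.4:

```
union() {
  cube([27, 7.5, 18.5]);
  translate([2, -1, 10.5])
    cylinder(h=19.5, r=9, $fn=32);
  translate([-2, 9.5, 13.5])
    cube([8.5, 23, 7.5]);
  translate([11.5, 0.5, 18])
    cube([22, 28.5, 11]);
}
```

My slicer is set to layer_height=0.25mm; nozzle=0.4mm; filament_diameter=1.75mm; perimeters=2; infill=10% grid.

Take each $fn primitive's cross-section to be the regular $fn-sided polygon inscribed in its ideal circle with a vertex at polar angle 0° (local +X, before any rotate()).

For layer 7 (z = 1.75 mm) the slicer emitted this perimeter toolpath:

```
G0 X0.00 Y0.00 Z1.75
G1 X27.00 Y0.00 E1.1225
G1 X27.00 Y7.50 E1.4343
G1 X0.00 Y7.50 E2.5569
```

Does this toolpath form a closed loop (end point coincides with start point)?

no

Start point (G0): (0.00, 0.00). End point (last G1): the path does not return to the start — open.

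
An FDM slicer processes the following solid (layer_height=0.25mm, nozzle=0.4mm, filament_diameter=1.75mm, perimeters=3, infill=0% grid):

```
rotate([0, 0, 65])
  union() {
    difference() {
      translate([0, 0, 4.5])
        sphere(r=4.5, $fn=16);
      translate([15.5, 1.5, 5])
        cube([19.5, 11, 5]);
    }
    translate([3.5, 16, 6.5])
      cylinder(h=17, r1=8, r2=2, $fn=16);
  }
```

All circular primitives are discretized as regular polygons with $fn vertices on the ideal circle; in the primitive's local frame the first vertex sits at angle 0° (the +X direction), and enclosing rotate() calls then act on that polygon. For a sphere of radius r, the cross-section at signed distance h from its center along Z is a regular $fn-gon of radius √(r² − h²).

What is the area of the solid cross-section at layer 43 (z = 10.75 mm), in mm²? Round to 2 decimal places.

129.35 mm²

At z = 10.75 mm: the sphere does not reach this height (|z−center|=6.250 > r=4.5); the cube at (15.5, 1.5) is not intersected at this z (z outside [5, 10]); After the difference (first − rest): the first operand is absent here, so nothing remains; the cone at (3.5, 16) contributes a regular 16-gon of circumradius 6.500 (interpolated between r1=8 and r2=2 at t=0.250) (area = (16/2)·6.500²·sin(360°/16) = 129.35 mm²); Taking the union: only the cone at (3.5, 16) is present, so the union is just that shape — area = 129.35 mm²; (rotated 65° about Z; rotation is an isometry so areas/perimeters/island counts are preserved). Overall, the cross-section is a single solid region. Net area = 129.35 mm².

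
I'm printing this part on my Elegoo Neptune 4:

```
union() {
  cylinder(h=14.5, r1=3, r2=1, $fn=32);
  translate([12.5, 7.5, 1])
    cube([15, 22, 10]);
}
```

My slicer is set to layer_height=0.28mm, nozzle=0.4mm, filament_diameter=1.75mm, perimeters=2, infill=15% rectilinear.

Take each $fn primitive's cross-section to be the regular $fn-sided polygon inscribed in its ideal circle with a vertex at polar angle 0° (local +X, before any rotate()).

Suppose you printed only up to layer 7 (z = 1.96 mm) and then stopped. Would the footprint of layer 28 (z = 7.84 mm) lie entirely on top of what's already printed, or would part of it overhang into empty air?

entirely on top

Compare the two slices. At z = 1.96: the cone: at t=0.135 of its height the radius interpolates to r₁+(r₂−r₁)t = 2.730, giving a regular 32-gon of that circumradius (area = (32/2)·2.730²·sin(360°/32) = 23.26 mm²); the cube at (12.5, 7.5) is present — its section is the full 15×22 rectangle (area 330.00 mm²); Combining (union): the 2 present regions are separate (no shared area or edge), so areas and boundary lengths simply add and each stays a separate island — area = 353.26 mm². At z = 7.84: the cone: at t=0.541 of its height the radius interpolates to r₁+(r₂−r₁)t = 1.919, giving a regular 32-gon of that circumradius (area = (32/2)·1.919²·sin(360°/32) = 11.49 mm²); the cube at (12.5, 7.5) (footprint 15×22) is included at this height (area 330.00 mm²); Taking the union: the 2 present regions are separate (no shared area or edge), so areas and boundary lengths simply add and each stays a separate island — area = 341.49 mm². Checking containment: the cross-section at z = 7.84 is a subset of the cross-section at z = 1.96.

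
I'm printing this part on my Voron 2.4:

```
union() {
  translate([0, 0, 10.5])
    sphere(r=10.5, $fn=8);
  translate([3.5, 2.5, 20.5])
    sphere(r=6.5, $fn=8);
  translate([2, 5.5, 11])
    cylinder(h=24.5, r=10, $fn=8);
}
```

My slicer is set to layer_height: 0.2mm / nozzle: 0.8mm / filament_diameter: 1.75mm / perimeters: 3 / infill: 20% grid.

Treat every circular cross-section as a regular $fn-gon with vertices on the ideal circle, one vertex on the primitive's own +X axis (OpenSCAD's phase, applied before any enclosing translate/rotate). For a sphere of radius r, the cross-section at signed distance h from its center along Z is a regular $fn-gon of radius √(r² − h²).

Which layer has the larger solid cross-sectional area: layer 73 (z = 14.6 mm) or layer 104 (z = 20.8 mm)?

Layer 73 (z = 14.6): the r=10.5 sphere slices to a regular 8-gon of circumradius 9.666 (√(r²−h²) with h=4.1 from center) (area = (8/2)·9.666²·sin(360°/8) = 264.29 mm²); the r=6.5 sphere at (3.5, 2.5) contributes a regular 8-gon of circumradius √(6.5²−5.9²) = 2.728 (area = (8/2)·2.728²·sin(360°/8) = 21.04 mm²); the cylinder at (2, 5.5): section is a regular 8-gon, circumradius r=10 (area = (8/2)·10.000²·sin(360°/8) = 282.84 mm²); Merging all regions: the regions partially overlap — summed areas 568.17 mm² minus the doubly-counted overlap 187.66 mm² gives 380.51 mm² — area = 380.51 mm². So its area = 380.51 mm². Layer 104 (z = 20.8): the r=10.5 sphere contributes a regular 8-gon of circumradius √(10.5²−10.3²) = 2.040 (area = (8/2)·2.040²·sin(360°/8) = 11.77 mm²); the sphere at (3.5, 2.5): section is a regular 8-gon, circumradius = √(r²−h²) = √(6.5²−0.3²) = 6.493 (area = (8/2)·6.493²·sin(360°/8) = 119.25 mm²); the cylinder at (2, 5.5): section is a regular 8-gon, circumradius r=10 (area = (8/2)·10.000²·sin(360°/8) = 282.84 mm²); Taking the union: the regions partially overlap — summed areas 413.86 mm² minus the doubly-counted overlap 130.48 mm² gives 283.38 mm² — area = 283.38 mm². So its area = 283.38 mm². Layer 73 is larger (380.51 vs 283.38 mm²).

layer 73 (z = 14.6 mm)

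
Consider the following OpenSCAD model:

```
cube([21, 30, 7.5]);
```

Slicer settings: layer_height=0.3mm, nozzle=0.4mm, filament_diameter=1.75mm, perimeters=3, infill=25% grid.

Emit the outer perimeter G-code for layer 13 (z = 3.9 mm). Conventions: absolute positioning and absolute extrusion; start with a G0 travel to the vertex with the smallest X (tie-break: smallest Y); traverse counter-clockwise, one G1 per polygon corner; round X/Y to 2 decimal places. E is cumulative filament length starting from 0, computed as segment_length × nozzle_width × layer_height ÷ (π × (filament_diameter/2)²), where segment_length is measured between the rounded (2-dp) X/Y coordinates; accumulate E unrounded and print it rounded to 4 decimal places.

G0 X0.00 Y0.00 Z3.90
G1 X21.00 Y0.00 E1.0477
G1 X21.00 Y30.00 E2.5444
G1 X0.00 Y30.00 E3.5921
G1 X0.00 Y0.00 E5.0888

At z = 3.9 mm: the cube is present — its section is the full 21×30 rectangle. The outline is a single polygon with 4 vertices. Extrusion per mm of travel: 0.4 × 0.3 / (π × 0.875²) = 0.049890. Accumulating E over each segment gives final E = 5.0888.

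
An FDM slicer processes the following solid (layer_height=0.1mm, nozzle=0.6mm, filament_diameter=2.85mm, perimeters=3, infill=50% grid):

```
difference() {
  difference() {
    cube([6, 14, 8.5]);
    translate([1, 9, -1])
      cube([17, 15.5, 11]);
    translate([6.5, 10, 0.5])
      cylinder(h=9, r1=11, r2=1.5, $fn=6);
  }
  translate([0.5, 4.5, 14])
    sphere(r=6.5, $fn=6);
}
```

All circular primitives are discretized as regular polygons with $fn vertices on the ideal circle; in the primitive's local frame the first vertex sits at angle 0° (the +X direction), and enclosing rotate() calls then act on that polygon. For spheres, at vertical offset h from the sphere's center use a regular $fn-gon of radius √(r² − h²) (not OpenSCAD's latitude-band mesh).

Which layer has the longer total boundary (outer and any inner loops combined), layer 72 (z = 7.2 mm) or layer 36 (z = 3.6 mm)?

Layer 72 (z = 7.2): the 6×14 cube contributes its full rectangle (perimeter 40.00 mm); the 17×15.5 cube at (1, 9) contributes its full rectangle (perimeter 65.00 mm); the cone at (6.5, 10) contributes a regular 6-gon of circumradius 3.928 (interpolated between r1=11 and r2=1.5 at t=0.744) (perimeter = 2·6·3.928·sin(180°/6) = 23.57 mm); Subtracting the remaining from the first: starting from the 6×14 cube, the 17×15.5 cube at (1, 9) partially overlaps it — only the 25.00 mm² overlap (of its 263.50 mm²) is removed, clipping the outline; the cone at (6.5, 10) partially overlaps it — only the 5.18 mm² overlap (of its 40.08 mm²) is removed, clipping the outline — boundary = 38.98 mm; the sphere at (0.5, 4.5) is absent (|z−center|=6.800 > r=6.5); After the difference (first − rest): none of the subtracted shapes is present at this height, so that combined region is unchanged — boundary = 38.98 mm. So its perimeter = 38.98 mm. Layer 36 (z = 3.6): the cube (footprint 6×14) is included at this height (perimeter 40.00 mm); the cube at (1, 9) is present — its section is the full 17×15.5 rectangle (perimeter 65.00 mm); the cone at (6.5, 10) (r1=11→r2=1.5) has section circumradius 7.728 here — a regular 6-gon (perimeter = 2·6·7.728·sin(180°/6) = 46.37 mm); After the difference (first − rest): starting from the 6×14 cube, the 17×15.5 cube at (1, 9) partially overlaps it — only the 25.00 mm² overlap (of its 263.50 mm²) is removed, clipping the outline; the cone at (6.5, 10) partially overlaps it — only the 32.13 mm² overlap (of its 155.15 mm²) is removed, clipping the outline — boundary = 30.83 mm; the sphere at (0.5, 4.5) does not reach this height (|z−center|=10.400 > r=6.5); Taking the first minus the rest: none of the subtracted shapes is present at this height, so that combined region is unchanged — boundary = 30.83 mm. So its perimeter = 30.83 mm. Layer 72 is larger (38.98 vs 30.83 mm).

layer 72 (z = 7.2 mm)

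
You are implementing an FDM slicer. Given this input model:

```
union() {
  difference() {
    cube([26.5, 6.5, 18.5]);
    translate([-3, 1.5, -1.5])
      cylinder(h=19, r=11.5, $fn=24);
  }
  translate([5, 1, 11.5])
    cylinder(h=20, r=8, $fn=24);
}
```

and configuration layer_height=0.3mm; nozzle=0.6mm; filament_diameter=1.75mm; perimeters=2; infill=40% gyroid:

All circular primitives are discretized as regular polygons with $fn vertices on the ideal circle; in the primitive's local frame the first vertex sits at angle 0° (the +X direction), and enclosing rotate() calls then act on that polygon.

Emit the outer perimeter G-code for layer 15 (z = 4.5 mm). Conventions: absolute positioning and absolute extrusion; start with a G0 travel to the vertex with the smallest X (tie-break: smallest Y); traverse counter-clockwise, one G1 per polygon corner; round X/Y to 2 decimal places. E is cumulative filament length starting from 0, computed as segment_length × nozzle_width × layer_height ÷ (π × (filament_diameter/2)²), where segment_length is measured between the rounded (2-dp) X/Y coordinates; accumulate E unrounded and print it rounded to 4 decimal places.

At z = 4.5 mm: the cube is present — its section is the full 26.5×6.5 rectangle; the r=11.5 cylinder at (-3, 1.5) gives a regular 24-gon of circumradius 11.5 (constant along its height); Taking the first minus the rest: starting from the 26.5×6.5 cube, the r=11.5 cylinder at (-3, 1.5) partially overlaps it — only the 52.88 mm² overlap (of its 410.75 mm²) is removed, clipping the outline — 1 connected region; the cylinder at (5, 1) is absent (z outside [11.5, 31.5]); Combining (union): only that combined region is present, so the union is just that shape — 1 connected region. The outline is a single polygon with 6 vertices. Extrusion per mm of travel: 0.6 × 0.3 / (π × 0.875²) = 0.074835. Accumulating E over each segment gives final E = 3.7894.

G0 X7.27 Y6.50 Z4.50
G1 X8.11 Y4.48 E0.1637
G1 X8.50 Y1.50 E0.3886
G1 X8.30 Y0.00 E0.5019
G1 X26.50 Y0.00 E1.8639
G1 X26.50 Y6.50 E2.3503
G1 X7.27 Y6.50 E3.7894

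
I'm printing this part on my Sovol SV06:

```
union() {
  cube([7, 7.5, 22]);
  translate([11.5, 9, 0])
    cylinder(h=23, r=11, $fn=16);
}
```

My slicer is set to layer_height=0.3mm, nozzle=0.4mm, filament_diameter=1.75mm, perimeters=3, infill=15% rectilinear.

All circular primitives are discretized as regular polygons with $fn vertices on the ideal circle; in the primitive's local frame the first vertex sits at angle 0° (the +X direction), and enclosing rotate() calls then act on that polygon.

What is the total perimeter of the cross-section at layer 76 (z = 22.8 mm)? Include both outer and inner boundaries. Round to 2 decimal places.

68.67 mm

At z = 22.8 mm: the cube is absent (z outside [0, 22]); the r=11 cylinder at (11.5, 9) gives a regular 16-gon of circumradius 11 (constant along its height) (perimeter = 2·16·11.000·sin(180°/16) = 68.67 mm); Combining (union): only the r=11 cylinder at (11.5, 9) is present, so the union is just that shape — boundary = 68.67 mm. Overall, the cross-section is a single solid region. Total boundary length (outer) = 68.67 mm.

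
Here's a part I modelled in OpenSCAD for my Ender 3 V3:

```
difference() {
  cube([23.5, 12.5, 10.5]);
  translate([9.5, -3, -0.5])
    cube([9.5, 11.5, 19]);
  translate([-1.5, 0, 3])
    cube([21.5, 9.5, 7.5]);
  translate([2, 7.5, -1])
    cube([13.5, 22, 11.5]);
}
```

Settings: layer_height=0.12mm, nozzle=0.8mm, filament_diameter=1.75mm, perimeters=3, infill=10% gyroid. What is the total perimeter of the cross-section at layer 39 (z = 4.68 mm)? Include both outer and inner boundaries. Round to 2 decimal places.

At z = 4.68 mm: the cube is present — its section is the full 23.5×12.5 rectangle (perimeter 72.00 mm); the cube at (9.5, -3) (footprint 9.5×11.5) is included at this height (perimeter 42.00 mm); the 21.5×9.5 cube at (-1.5, 0) contributes its full rectangle (perimeter 62.00 mm); the 13.5×22 cube at (2, 7.5) contributes its full rectangle (perimeter 71.00 mm); Taking the first minus the rest: starting from the 23.5×12.5 cube, the 9.5×11.5 cube at (9.5, -3) partially overlaps it — only the 80.75 mm² overlap (of its 109.25 mm²) is removed, clipping the outline; the 21.5×9.5 cube at (-1.5, 0) partially overlaps it — only the 109.25 mm² overlap (of its 204.25 mm²) is removed, clipping the outline; the 13.5×22 cube at (2, 7.5) partially overlaps it — only the 40.50 mm² overlap (of its 297.00 mm²) is removed, clipping the outline — boundary = 51.00 mm. Overall, the cross-section has 2 separate islands. Total boundary length (outer) = 51.00 mm.

51.00 mm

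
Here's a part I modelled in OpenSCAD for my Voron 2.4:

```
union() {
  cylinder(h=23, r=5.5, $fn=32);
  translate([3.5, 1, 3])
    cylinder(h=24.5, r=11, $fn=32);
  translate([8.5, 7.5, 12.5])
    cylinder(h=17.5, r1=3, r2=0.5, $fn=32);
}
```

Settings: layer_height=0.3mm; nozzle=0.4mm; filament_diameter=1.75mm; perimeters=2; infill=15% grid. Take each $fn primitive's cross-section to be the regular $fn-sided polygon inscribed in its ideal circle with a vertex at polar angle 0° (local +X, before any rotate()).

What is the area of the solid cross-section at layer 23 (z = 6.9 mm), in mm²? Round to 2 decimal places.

At z = 6.9 mm: the r=5.5 cylinder contributes a regular 32-gon of circumradius 5.5 (area = (32/2)·5.500²·sin(360°/32) = 94.42 mm²); the r=11 cylinder at (3.5, 1) contributes a regular 32-gon of circumradius 11 (area = (32/2)·11.000²·sin(360°/32) = 377.69 mm²); the cone at (8.5, 7.5) is absent (z outside [12.5, 30]); Combining (union): the r=5.5 cylinder lies entirely inside the r=11 cylinder at (3.5, 1), so the union is just the r=11 cylinder at (3.5, 1) — area = 377.69 mm². Overall, the cross-section is a single solid region. Net area = 377.69 mm².

377.69 mm²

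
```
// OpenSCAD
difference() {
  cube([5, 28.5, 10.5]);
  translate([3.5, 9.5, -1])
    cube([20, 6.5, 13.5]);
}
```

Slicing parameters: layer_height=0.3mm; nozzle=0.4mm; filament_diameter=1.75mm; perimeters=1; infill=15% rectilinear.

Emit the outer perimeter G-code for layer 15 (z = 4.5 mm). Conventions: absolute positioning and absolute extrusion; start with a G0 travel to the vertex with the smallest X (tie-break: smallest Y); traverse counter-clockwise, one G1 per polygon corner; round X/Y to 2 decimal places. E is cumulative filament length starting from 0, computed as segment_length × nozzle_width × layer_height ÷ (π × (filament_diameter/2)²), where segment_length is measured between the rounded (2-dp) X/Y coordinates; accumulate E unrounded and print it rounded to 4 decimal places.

At z = 4.5 mm: the cube (footprint 5×28.5) is included at this height; the cube at (3.5, 9.5) (footprint 20×6.5) is included at this height; After the difference (first − rest): starting from the 5×28.5 cube, the 20×6.5 cube at (3.5, 9.5) partially overlaps it — only the 9.75 mm² overlap (of its 130.00 mm²) is removed, clipping the outline — 1 connected region. The outline is a single polygon with 8 vertices. Extrusion per mm of travel: 0.4 × 0.3 / (π × 0.875²) = 0.049890. Accumulating E over each segment gives final E = 3.4923.

G0 X0.00 Y0.00 Z4.50
G1 X5.00 Y0.00 E0.2495
G1 X5.00 Y9.50 E0.7234
G1 X3.50 Y9.50 E0.7982
G1 X3.50 Y16.00 E1.1225
G1 X5.00 Y16.00 E1.1974
G1 X5.00 Y28.50 E1.8210
G1 X0.00 Y28.50 E2.0704
G1 X0.00 Y0.00 E3.4923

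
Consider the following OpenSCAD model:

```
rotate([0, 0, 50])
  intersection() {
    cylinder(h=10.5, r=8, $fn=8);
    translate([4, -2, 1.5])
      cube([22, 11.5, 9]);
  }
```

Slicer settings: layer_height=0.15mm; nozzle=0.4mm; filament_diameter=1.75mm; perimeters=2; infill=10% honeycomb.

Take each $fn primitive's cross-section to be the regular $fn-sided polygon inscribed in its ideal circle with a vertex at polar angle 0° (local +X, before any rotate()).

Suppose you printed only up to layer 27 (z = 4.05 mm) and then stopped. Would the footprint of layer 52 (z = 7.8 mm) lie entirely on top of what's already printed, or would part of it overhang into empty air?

entirely on top

Compare the two slices. At z = 4.05: the cylinder: section is a regular 8-gon, circumradius r=8 (area = (8/2)·8.000²·sin(360°/8) = 181.02 mm²); the 22×11.5 cube at (4, -2) contributes its full rectangle (area 253.00 mm²); After intersecting: the 22×11.5 cube at (4, -2) partially overlaps the r=8 cylinder; clipping to the common part keeps 23.74 mm² — area = 23.74 mm²; (whole slice rotated 50° about Z — lengths, areas and connectivity unchanged). At z = 7.8: the cylinder: section is a regular 8-gon, circumradius r=8 (area = (8/2)·8.000²·sin(360°/8) = 181.02 mm²); the cube at (4, -2) is present — its section is the full 22×11.5 rectangle (area 253.00 mm²); Keeping only the common overlap: the 22×11.5 cube at (4, -2) partially overlaps the r=8 cylinder; clipping to the common part keeps 23.74 mm² — area = 23.74 mm²; (rotated 50° about Z; rotation is an isometry so areas/perimeters/island counts are preserved). Checking containment: the cross-section at z = 7.8 is a subset of the cross-section at z = 4.05.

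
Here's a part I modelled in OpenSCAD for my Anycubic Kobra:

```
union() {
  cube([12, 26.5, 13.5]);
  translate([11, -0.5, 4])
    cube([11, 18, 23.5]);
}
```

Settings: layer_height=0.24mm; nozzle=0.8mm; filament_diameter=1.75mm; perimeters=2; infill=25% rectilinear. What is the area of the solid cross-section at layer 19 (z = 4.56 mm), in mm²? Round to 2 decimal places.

498.50 mm²

At z = 4.56 mm: the cube is present — its section is the full 12×26.5 rectangle (area 318.00 mm²); the cube at (11, -0.5) (footprint 11×18) is included at this height (area 198.00 mm²); Taking the union: the regions partially overlap — summed areas 516.00 mm² minus the doubly-counted overlap 17.50 mm² gives 498.50 mm² — area = 498.50 mm². Overall, the cross-section is a single solid region. Net area = 498.50 mm².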